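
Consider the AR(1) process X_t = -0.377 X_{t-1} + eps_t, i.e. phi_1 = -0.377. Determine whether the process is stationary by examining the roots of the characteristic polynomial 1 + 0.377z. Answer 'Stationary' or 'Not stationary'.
\text{Stationary}

The AR(p) characteristic polynomial is P(z) = 1 + 0.377z.
Stationarity requires all roots to lie outside the unit circle, i.e. |z| > 1 for every root.
This is linear in z: 1 + (0.377) z = 0  =>  z = -1/(0.377) = -2.65252,  |z| = 2.65252.
Moduli of all roots: 2.6525.
All moduli strictly greater than 1? Yes.
Verdict: Stationary.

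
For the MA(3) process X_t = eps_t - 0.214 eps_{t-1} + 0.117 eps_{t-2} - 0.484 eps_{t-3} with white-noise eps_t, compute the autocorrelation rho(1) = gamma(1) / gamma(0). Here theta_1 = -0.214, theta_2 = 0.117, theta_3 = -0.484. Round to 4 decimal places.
\rho(1) = -0.2285

For an MA(q) process with theta_0 = 1, the autocovariance is
  gamma(k) = sigma^2 * sum_{i=0..q-k} theta_i * theta_{i+k},
and rho(k) = gamma(k) / gamma(0). Sigma^2 cancels.
  numerator   = (1)*(-0.214) + (-0.214)*(0.117) + (0.117)*(-0.484) = -0.295666.
  denominator = (1)^2 + (-0.214)^2 + (0.117)^2 + (-0.484)^2 = 1.293741.
  rho(1) = -0.295666 / 1.293741 = -0.2285.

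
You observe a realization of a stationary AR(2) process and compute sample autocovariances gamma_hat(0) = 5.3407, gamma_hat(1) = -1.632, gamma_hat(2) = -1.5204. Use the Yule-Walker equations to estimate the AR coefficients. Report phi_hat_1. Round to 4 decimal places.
\hat\phi_{1} = -0.4330

The Yule-Walker equations for an AR(p) process read, in matrix form,
  Gamma_p phi = r_p,   with   (Gamma_p)_{ij} = gamma(|i - j|),
                       (r_p)_i = gamma(i),   i,j = 1..p.
Substitute the sample gammas (Toeplitz matrix and right-hand side of size 2):
  Gamma_p = [[5.3407, -1.632], [-1.632, 5.3407]]
  r_p     = [-1.632, -1.5204]
Written out:
  5.3407 phi_1 - 1.632 phi_2 = -1.632
  -1.632 phi_1 + 5.3407 phi_2 = -1.5204
Solve by Cramer's rule:
  det = gamma(0)^2 - gamma(1)^2 = (5.3407)^2 - (-1.632)^2 = 28.52307649 - 2.663424 = 25.85965249
  phi_hat_1 = [gamma(1) gamma(0) - gamma(1) gamma(2)] / det = [(-1.632)(5.3407) - (-1.632)(-1.5204)] / 25.85965249 = -11.1973152 / 25.85965249 = -0.433
  phi_hat_2 = [gamma(0) gamma(2) - gamma(1)^2] / det = [(5.3407)(-1.5204) - (-1.632)^2] / 25.85965249 = -10.78342428 / 25.85965249 = -0.417
So phi_hat = [-0.4330, -0.4170].
Therefore phi_hat_1 = -0.4330.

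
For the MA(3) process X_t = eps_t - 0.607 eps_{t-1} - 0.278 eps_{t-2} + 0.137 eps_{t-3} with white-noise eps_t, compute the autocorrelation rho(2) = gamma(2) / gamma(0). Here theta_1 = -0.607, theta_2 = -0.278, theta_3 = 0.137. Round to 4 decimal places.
\rho(2) = -0.2466

For an MA(q) process with theta_0 = 1, the autocovariance is
  gamma(k) = sigma^2 * sum_{i=0..q-k} theta_i * theta_{i+k},
and rho(k) = gamma(k) / gamma(0). Sigma^2 cancels.
  numerator   = (1)*(-0.278) + (-0.607)*(0.137) = -0.361159.
  denominator = (1)^2 + (-0.607)^2 + (-0.278)^2 + (0.137)^2 = 1.464502.
  rho(2) = -0.361159 / 1.464502 = -0.2466.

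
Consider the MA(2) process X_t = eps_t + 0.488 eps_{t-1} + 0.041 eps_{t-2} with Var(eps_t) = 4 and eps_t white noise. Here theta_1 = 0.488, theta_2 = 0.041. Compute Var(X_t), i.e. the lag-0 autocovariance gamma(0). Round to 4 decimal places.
\gamma(0) = 4.9593

For an MA(q) process X_t = eps_t + sum_i theta_i eps_{t-i} with
Var(eps_t) = sigma^2, the variance is
  gamma(0) = sigma^2 * (1 + sum_i theta_i^2).
  sum_i theta_i^2 = (0.488)^2 + (0.041)^2 = 0.238144 + 0.001681 = 0.239825.
  gamma(0) = 4 * (1 + 0.239825) = 4 * 1.239825 = 4.9593.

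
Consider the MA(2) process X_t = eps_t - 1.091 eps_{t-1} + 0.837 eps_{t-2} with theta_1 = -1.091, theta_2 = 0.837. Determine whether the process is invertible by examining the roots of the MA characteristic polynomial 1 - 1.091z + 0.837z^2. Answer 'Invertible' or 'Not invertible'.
\text{Invertible}

The MA(q) characteristic polynomial is P(z) = 1 - 1.091z + 0.837z^2.
Invertibility requires all roots to lie outside the unit circle, i.e. |z| > 1 for every root.
Set 1 + (-1.091) z + (0.837) z^2 = 0, i.e. a z^2 + b z + c = 0 with a = 0.837, b = -1.091, c = 1.
Discriminant D = b^2 - 4ac = (-1.091)^2 - 4*(0.837)*1 = 1.190281 - (3.348) = -2.157719.
D < 0, so the roots are the complex-conjugate pair z = (-b +/- i sqrt(-D)) / (2a) = 0.6517 +/- 0.8775i.
For a conjugate pair |z|^2 = z * conj(z) = (product of roots) = c/a = 1/(0.837) = 1.194743, so |z| = sqrt(1.194743) = 1.093 for both roots.
Moduli of all roots: 1.0930, 1.0930.
All moduli strictly greater than 1? Yes.
Verdict: Invertible.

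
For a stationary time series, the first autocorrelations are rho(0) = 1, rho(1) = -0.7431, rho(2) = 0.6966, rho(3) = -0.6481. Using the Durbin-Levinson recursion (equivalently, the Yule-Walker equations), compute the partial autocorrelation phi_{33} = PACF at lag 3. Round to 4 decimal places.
\phi_{33} = -0.1439

The PACF at lag k is phi_{kk}, the last component of the solution
to the Yule-Walker system G_k phi = r_k where
  (G_k)_{ij} = rho(|i - j|), (r_k)_i = rho(i), i,j = 1..k.
Equivalently, Durbin-Levinson gives phi_{kk} iteratively:
  phi_{11} = rho(1)
  phi_{kk} = [rho(k) - sum_{j=1..k-1} phi_{k-1,j} rho(k-j)]
            / [1 - sum_{j=1..k-1} phi_{k-1,j} rho(j)],
  phi_{k,j} = phi_{k-1,j} - phi_{kk} phi_{k-1,k-j},  j = 1..k-1.
Step k = 1:
  phi_11 = rho(1) = -0.7431.
Step k = 2:
  phi_22 = [rho(2) - phi_11 rho(1)] / [1 - phi_11 rho(1)] = [0.6966 - (-0.7431)(-0.7431)] / [1 - (-0.7431)(-0.7431)]
         = 0.14440239 / 0.44780239 = 0.322469.
  Update: phi_21 = phi_11 - phi_22 phi_11 = -0.7431 - (0.322469)(-0.7431) = -0.503473.
Step k = 3:
  phi_33 = [rho(3) - phi_21 rho(2) - phi_22 rho(1)] / [1 - phi_21 rho(1) - phi_22 rho(2)]
    numerator   = -0.6481 - (-0.503473)(0.6966) - (0.322469)(-0.7431) = -0.05775379
    denominator = 1 - (-0.503473)(-0.7431) - (0.322469)(0.6966) = 0.4012371
  phi_33 = -0.05775379 / 0.4012371 = -0.1439.
Therefore phi_{33} = -0.1439.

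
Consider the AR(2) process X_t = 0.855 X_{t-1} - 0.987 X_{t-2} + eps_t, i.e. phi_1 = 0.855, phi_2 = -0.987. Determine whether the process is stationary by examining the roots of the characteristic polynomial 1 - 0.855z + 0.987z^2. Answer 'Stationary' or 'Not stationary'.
\text{Stationary}

The AR(p) characteristic polynomial is P(z) = 1 - 0.855z + 0.987z^2.
Stationarity requires all roots to lie outside the unit circle, i.e. |z| > 1 for every root.
Set 1 + (-0.855) z + (0.987) z^2 = 0, i.e. a z^2 + b z + c = 0 with a = 0.987, b = -0.855, c = 1.
Discriminant D = b^2 - 4ac = (-0.855)^2 - 4*(0.987)*1 = 0.731025 - (3.948) = -3.216975.
D < 0, so the roots are the complex-conjugate pair z = (-b +/- i sqrt(-D)) / (2a) = 0.4331 +/- 0.9086i.
For a conjugate pair |z|^2 = z * conj(z) = (product of roots) = c/a = 1/(0.987) = 1.013171, so |z| = sqrt(1.013171) = 1.0066 for both roots.
Moduli of all roots: 1.0066, 1.0066.
All moduli strictly greater than 1? Yes.
Verdict: Stationary.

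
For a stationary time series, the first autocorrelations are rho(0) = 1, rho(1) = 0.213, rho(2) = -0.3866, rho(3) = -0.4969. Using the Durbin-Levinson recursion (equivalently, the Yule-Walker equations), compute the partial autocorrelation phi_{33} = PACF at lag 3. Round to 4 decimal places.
\phi_{33} = -0.3700

The PACF at lag k is phi_{kk}, the last component of the solution
to the Yule-Walker system G_k phi = r_k where
  (G_k)_{ij} = rho(|i - j|), (r_k)_i = rho(i), i,j = 1..k.
Equivalently, Durbin-Levinson gives phi_{kk} iteratively:
  phi_{11} = rho(1)
  phi_{kk} = [rho(k) - sum_{j=1..k-1} phi_{k-1,j} rho(k-j)]
            / [1 - sum_{j=1..k-1} phi_{k-1,j} rho(j)],
  phi_{k,j} = phi_{k-1,j} - phi_{kk} phi_{k-1,k-j},  j = 1..k-1.
Step k = 1:
  phi_11 = rho(1) = 0.213.
Step k = 2:
  phi_22 = [rho(2) - phi_11 rho(1)] / [1 - phi_11 rho(1)] = [-0.3866 - (0.213)(0.213)] / [1 - (0.213)(0.213)]
         = -0.431969 / 0.954631 = -0.452498.
  Update: phi_21 = phi_11 - phi_22 phi_11 = 0.213 - (-0.452498)(0.213) = 0.309382.
Step k = 3:
  phi_33 = [rho(3) - phi_21 rho(2) - phi_22 rho(1)] / [1 - phi_21 rho(1) - phi_22 rho(2)]
    numerator   = -0.4969 - (0.309382)(-0.3866) - (-0.452498)(0.213) = -0.2809107
    denominator = 1 - (0.309382)(0.213) - (-0.452498)(-0.3866) = 0.75916572
  phi_33 = -0.2809107 / 0.75916572 = -0.37.
Therefore phi_{33} = -0.3700.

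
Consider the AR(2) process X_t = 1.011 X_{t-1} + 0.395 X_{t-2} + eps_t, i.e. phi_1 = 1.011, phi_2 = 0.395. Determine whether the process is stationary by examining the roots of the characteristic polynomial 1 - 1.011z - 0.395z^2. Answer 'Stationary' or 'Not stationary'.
\text{Not stationary}

The AR(p) characteristic polynomial is P(z) = 1 - 1.011z - 0.395z^2.
Stationarity requires all roots to lie outside the unit circle, i.e. |z| > 1 for every root.
Set 1 + (-1.011) z + (-0.395) z^2 = 0, i.e. a z^2 + b z + c = 0 with a = -0.395, b = -1.011, c = 1.
Discriminant D = b^2 - 4ac = (-1.011)^2 - 4*(-0.395)*1 = 1.022121 - (-1.58) = 2.602121.
D >= 0, so the roots are real: z = (-b +/- sqrt(D)) / (2a) = (1.011 +/- 1.613109) / (-0.79).
  z_1 = (1.011 + 1.613109) / (-0.79) = -3.3217,   |z_1| = 3.3217.
  z_2 = (1.011 - 1.613109) / (-0.79) = 0.7622,   |z_2| = 0.7622.
Moduli of all roots: 3.3217, 0.7622.
All moduli strictly greater than 1? No.
Verdict: Not stationary.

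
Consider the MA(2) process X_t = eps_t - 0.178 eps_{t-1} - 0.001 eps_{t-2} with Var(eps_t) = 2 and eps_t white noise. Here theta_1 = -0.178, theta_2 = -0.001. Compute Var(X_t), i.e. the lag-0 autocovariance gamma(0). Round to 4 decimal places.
\gamma(0) = 2.0634

For an MA(q) process X_t = eps_t + sum_i theta_i eps_{t-i} with
Var(eps_t) = sigma^2, the variance is
  gamma(0) = sigma^2 * (1 + sum_i theta_i^2).
  sum_i theta_i^2 = (-0.178)^2 + (-0.001)^2 = 0.031684 + 0.000001 = 0.031685.
  gamma(0) = 2 * (1 + 0.031685) = 2 * 1.031685 = 2.06337, which rounds to 2.0634.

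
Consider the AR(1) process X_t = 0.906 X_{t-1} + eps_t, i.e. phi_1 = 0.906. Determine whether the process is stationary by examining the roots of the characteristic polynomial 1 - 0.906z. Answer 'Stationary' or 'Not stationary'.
\text{Stationary}

The AR(p) characteristic polynomial is P(z) = 1 - 0.906z.
Stationarity requires all roots to lie outside the unit circle, i.e. |z| > 1 for every root.
This is linear in z: 1 + (-0.906) z = 0  =>  z = -1/(-0.906) = 1.103753,  |z| = 1.103753.
Moduli of all roots: 1.1038.
All moduli strictly greater than 1? Yes.
Verdict: Stationary.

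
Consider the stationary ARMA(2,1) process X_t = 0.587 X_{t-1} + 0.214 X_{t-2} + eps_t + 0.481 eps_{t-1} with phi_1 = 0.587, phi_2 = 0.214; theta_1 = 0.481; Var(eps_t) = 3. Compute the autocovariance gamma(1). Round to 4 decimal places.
\gamma(1) = 12.1875

Multiply the model equation by X_{t-k} and take expectations. With theta_0 = psi_0 = 1 and psi_j the MA(infinity) weights, this gives
  gamma(k) - sum_i phi_i gamma(k-i) = c_k,
  c_k = sigma^2 * sum_{j=k..q} theta_j psi_{j-k}   (c_k = 0 for k > q),
using gamma(-m) = gamma(m).
psi-weights needed (psi_j = theta_j + sum_i phi_i psi_{j-i}):
  psi_1 = theta_1 + phi_1 = 0.481 + (0.587) = 1.068
Right-hand sides:
  c_0 = sigma^2 (1 + theta_1 psi_1) = 3 * (1 + (0.481)(1.068)) = 3 * 1.513708 = 4.541124
  c_1 = sigma^2 theta_1 = 3 * (0.481) = 1.443
  c_2 = 0
Equations for k = 0, 1, 2 (AR order 2, c_2 = 0):
  (E0) gamma(0) = phi_1 gamma(1) + phi_2 gamma(2) + c_0
  (E1) gamma(1) = phi_1 gamma(0) + phi_2 gamma(1) + c_1
  (E2) gamma(2) = phi_1 gamma(1) + phi_2 gamma(0)
From (E1): gamma(1) = A gamma(0) + B with
  A = phi_1 / (1 - phi_2) = 0.587 / 0.786 = 0.746819,   B = c_1 / (1 - phi_2) = 1.443 / 0.786 = 1.835878.
Insert (E2) into (E0): gamma(0) (1 - phi_2^2) = phi_1 (1 + phi_2) gamma(1) + c_0.
  phi_1 (1 + phi_2) = (0.587)(1.214) = 0.712618,   1 - phi_2^2 = 0.954204.
Replace gamma(1) by A gamma(0) + B and collect gamma(0):
  gamma(0) [0.954204 - (0.712618)(0.746819)] = (0.712618)(1.835878) + 4.541124
  gamma(0) * 0.422007 = 5.849404
  gamma(0) = 5.849404 / 0.422007 = 13.860913.
  gamma(1) = A gamma(0) + B = (0.746819)(13.860913) + (1.835878) = 12.187476.
Therefore gamma(1) = 12.1875 (to 4 decimal places).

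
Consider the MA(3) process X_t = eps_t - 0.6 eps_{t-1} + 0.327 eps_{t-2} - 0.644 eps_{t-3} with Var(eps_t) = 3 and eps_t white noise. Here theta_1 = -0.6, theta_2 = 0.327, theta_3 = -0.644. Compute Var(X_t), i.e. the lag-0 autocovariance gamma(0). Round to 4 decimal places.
\gamma(0) = 5.6450

For an MA(q) process X_t = eps_t + sum_i theta_i eps_{t-i} with
Var(eps_t) = sigma^2, the variance is
  gamma(0) = sigma^2 * (1 + sum_i theta_i^2).
  sum_i theta_i^2 = (-0.6)^2 + (0.327)^2 + (-0.644)^2 = 0.36 + 0.106929 + 0.414736 = 0.881665.
  gamma(0) = 3 * (1 + 0.881665) = 3 * 1.881665 = 5.644995, which rounds to 5.6450.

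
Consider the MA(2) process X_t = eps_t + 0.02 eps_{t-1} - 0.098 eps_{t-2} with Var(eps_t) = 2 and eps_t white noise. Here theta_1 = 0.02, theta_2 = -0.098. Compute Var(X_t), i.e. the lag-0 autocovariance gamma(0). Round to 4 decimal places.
\gamma(0) = 2.0200

For an MA(q) process X_t = eps_t + sum_i theta_i eps_{t-i} with
Var(eps_t) = sigma^2, the variance is
  gamma(0) = sigma^2 * (1 + sum_i theta_i^2).
  sum_i theta_i^2 = (0.02)^2 + (-0.098)^2 = 0.0004 + 0.009604 = 0.010004.
  gamma(0) = 2 * (1 + 0.010004) = 2 * 1.010004 = 2.020008, which rounds to 2.0200.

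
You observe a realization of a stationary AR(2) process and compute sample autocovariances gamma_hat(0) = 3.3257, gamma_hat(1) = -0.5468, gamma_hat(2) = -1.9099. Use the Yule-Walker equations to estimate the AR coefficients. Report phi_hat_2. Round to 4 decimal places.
\hat\phi_{2} = -0.6180

The Yule-Walker equations for an AR(p) process read, in matrix form,
  Gamma_p phi = r_p,   with   (Gamma_p)_{ij} = gamma(|i - j|),
                       (r_p)_i = gamma(i),   i,j = 1..p.
Substitute the sample gammas (Toeplitz matrix and right-hand side of size 2):
  Gamma_p = [[3.3257, -0.5468], [-0.5468, 3.3257]]
  r_p     = [-0.5468, -1.9099]
Written out:
  3.3257 phi_1 - 0.5468 phi_2 = -0.5468
  -0.5468 phi_1 + 3.3257 phi_2 = -1.9099
Solve by Cramer's rule:
  det = gamma(0)^2 - gamma(1)^2 = (3.3257)^2 - (-0.5468)^2 = 11.06028049 - 0.29899024 = 10.76129025
  phi_hat_1 = [gamma(1) gamma(0) - gamma(1) gamma(2)] / det = [(-0.5468)(3.3257) - (-0.5468)(-1.9099)] / 10.76129025 = -2.86282608 / 10.76129025 = -0.266
  phi_hat_2 = [gamma(0) gamma(2) - gamma(1)^2] / det = [(3.3257)(-1.9099) - (-0.5468)^2] / 10.76129025 = -6.65074467 / 10.76129025 = -0.618
So phi_hat = [-0.2660, -0.6180].
Therefore phi_hat_2 = -0.6180.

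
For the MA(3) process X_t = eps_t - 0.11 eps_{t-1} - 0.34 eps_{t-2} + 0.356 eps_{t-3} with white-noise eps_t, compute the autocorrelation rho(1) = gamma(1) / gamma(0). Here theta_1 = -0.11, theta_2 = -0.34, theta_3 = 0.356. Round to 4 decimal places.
\rho(1) = -0.1544

For an MA(q) process with theta_0 = 1, the autocovariance is
  gamma(k) = sigma^2 * sum_{i=0..q-k} theta_i * theta_{i+k},
and rho(k) = gamma(k) / gamma(0). Sigma^2 cancels.
  numerator   = (1)*(-0.11) + (-0.11)*(-0.34) + (-0.34)*(0.356) = -0.19364.
  denominator = (1)^2 + (-0.11)^2 + (-0.34)^2 + (0.356)^2 = 1.254436.
  rho(1) = -0.19364 / 1.254436 = -0.1544.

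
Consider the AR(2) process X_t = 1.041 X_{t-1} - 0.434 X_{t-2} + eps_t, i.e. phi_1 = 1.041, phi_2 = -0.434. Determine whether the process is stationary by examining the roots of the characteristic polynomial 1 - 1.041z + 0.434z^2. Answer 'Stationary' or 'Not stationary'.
\text{Stationary}

The AR(p) characteristic polynomial is P(z) = 1 - 1.041z + 0.434z^2.
Stationarity requires all roots to lie outside the unit circle, i.e. |z| > 1 for every root.
Set 1 + (-1.041) z + (0.434) z^2 = 0, i.e. a z^2 + b z + c = 0 with a = 0.434, b = -1.041, c = 1.
Discriminant D = b^2 - 4ac = (-1.041)^2 - 4*(0.434)*1 = 1.083681 - (1.736) = -0.652319.
D < 0, so the roots are the complex-conjugate pair z = (-b +/- i sqrt(-D)) / (2a) = 1.1993 +/- 0.9305i.
For a conjugate pair |z|^2 = z * conj(z) = (product of roots) = c/a = 1/(0.434) = 2.304147, so |z| = sqrt(2.304147) = 1.5179 for both roots.
Moduli of all roots: 1.5179, 1.5179.
All moduli strictly greater than 1? Yes.
Verdict: Stationary.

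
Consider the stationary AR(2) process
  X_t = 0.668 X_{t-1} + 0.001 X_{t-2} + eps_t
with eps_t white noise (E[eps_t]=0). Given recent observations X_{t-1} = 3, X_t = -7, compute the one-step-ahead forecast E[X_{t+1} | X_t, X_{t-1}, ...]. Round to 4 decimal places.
E[X_{t+1} \mid \mathcal F_t] = -4.6730

For an AR(p) model X_t = c + sum_i phi_i X_{t-i} + eps_t, the
one-step-ahead conditional mean is
  E[X_{t+1} | X_t, ...] = c + sum_i phi_i X_{t+1-i}.
Substitute known values:
  E[X_{t+1} | ...] = (0.668) * (-7) + (0.001) * (3)
                   = -4.6730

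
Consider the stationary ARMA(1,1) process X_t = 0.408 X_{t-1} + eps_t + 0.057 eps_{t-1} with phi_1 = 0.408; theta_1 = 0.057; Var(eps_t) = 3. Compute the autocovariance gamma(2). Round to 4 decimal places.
\gamma(2) = 0.6987

Multiply the model equation by X_{t-k} and take expectations. With theta_0 = psi_0 = 1 and psi_j the MA(infinity) weights, this gives
  gamma(k) - sum_i phi_i gamma(k-i) = c_k,
  c_k = sigma^2 * sum_{j=k..q} theta_j psi_{j-k}   (c_k = 0 for k > q),
using gamma(-m) = gamma(m).
psi-weights needed (psi_j = theta_j + sum_i phi_i psi_{j-i}):
  psi_1 = theta_1 + phi_1 = 0.057 + (0.408) = 0.465
Right-hand sides:
  c_0 = sigma^2 (1 + theta_1 psi_1) = 3 * (1 + (0.057)(0.465)) = 3 * 1.026505 = 3.079515
  c_1 = sigma^2 theta_1 = 3 * (0.057) = 0.171
  c_2 = 0
Equations for k = 0 and k = 1 (AR order 1):
  gamma(0) = phi_1 gamma(1) + c_0
  gamma(1) = phi_1 gamma(0) + c_1
Substituting the second into the first: gamma(0) (1 - phi_1^2) = c_0 + phi_1 c_1, so
  gamma(0) = (c_0 + phi_1 c_1) / (1 - phi_1^2) = (3.079515 + (0.408)(0.171)) / (1 - (0.408)^2) = 3.149283 / 0.833536 = 3.778221.
  gamma(1) = phi_1 gamma(0) + c_1 = (0.408)(3.778221) + (0.171) = 1.712514.
For k = 2 (> q): gamma(2) = phi_1 gamma(1) = (0.408)(1.712514) = 0.698706.
Therefore gamma(2) = 0.6987 (to 4 decimal places).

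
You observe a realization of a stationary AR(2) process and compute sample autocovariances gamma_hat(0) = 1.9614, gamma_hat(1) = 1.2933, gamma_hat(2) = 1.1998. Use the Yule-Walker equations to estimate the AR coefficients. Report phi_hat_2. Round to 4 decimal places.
\hat\phi_{2} = 0.3130

The Yule-Walker equations for an AR(p) process read, in matrix form,
  Gamma_p phi = r_p,   with   (Gamma_p)_{ij} = gamma(|i - j|),
                       (r_p)_i = gamma(i),   i,j = 1..p.
Substitute the sample gammas (Toeplitz matrix and right-hand side of size 2):
  Gamma_p = [[1.9614, 1.2933], [1.2933, 1.9614]]
  r_p     = [1.2933, 1.1998]
Written out:
  1.9614 phi_1 + 1.2933 phi_2 = 1.2933
  1.2933 phi_1 + 1.9614 phi_2 = 1.1998
Solve by Cramer's rule:
  det = gamma(0)^2 - gamma(1)^2 = (1.9614)^2 - (1.2933)^2 = 3.84708996 - 1.67262489 = 2.17446507
  phi_hat_1 = [gamma(1) gamma(0) - gamma(1) gamma(2)] / det = [(1.2933)(1.9614) - (1.2933)(1.1998)] / 2.17446507 = 0.98497728 / 2.17446507 = 0.453
  phi_hat_2 = [gamma(0) gamma(2) - gamma(1)^2] / det = [(1.9614)(1.1998) - (1.2933)^2] / 2.17446507 = 0.68066283 / 2.17446507 = 0.313
So phi_hat = [0.4530, 0.3130].
Therefore phi_hat_2 = 0.3130.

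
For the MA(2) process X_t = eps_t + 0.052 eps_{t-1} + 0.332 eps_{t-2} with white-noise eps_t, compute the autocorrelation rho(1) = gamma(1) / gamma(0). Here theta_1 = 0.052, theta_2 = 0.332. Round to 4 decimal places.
\rho(1) = 0.0622

For an MA(q) process with theta_0 = 1, the autocovariance is
  gamma(k) = sigma^2 * sum_{i=0..q-k} theta_i * theta_{i+k},
and rho(k) = gamma(k) / gamma(0). Sigma^2 cancels.
  numerator   = (1)*(0.052) + (0.052)*(0.332) = 0.069264.
  denominator = (1)^2 + (0.052)^2 + (0.332)^2 = 1.112928.
  rho(1) = 0.069264 / 1.112928 = 0.0622.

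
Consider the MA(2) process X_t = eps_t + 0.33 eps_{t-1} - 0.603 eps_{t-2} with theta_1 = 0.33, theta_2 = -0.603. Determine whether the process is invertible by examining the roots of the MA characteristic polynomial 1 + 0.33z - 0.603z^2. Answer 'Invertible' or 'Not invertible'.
\text{Invertible}

The MA(q) characteristic polynomial is P(z) = 1 + 0.33z - 0.603z^2.
Invertibility requires all roots to lie outside the unit circle, i.e. |z| > 1 for every root.
Set 1 + (0.33) z + (-0.603) z^2 = 0, i.e. a z^2 + b z + c = 0 with a = -0.603, b = 0.33, c = 1.
Discriminant D = b^2 - 4ac = (0.33)^2 - 4*(-0.603)*1 = 0.1089 - (-2.412) = 2.5209.
D >= 0, so the roots are real: z = (-b +/- sqrt(D)) / (2a) = (-0.33 +/- 1.587734) / (-1.206).
  z_1 = (-0.33 + 1.587734) / (-1.206) = -1.0429,   |z_1| = 1.0429.
  z_2 = (-0.33 - 1.587734) / (-1.206) = 1.5902,   |z_2| = 1.5902.
Moduli of all roots: 1.0429, 1.5902.
All moduli strictly greater than 1? Yes.
Verdict: Invertible.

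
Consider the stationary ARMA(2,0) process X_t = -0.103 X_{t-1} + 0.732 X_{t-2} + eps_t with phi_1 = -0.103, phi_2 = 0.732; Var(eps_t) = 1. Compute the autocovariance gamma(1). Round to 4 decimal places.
\gamma(1) = -0.9715

Multiply the model equation by X_{t-k} and take expectations. With theta_0 = psi_0 = 1 and psi_j the MA(infinity) weights, this gives
  gamma(k) - sum_i phi_i gamma(k-i) = c_k,
  c_k = sigma^2 * sum_{j=k..q} theta_j psi_{j-k}   (c_k = 0 for k > q),
using gamma(-m) = gamma(m).
Pure AR (q = 0): c_0 = sigma^2 = 1, c_k = 0 for k >= 1.
Equations for k = 0, 1, 2 (AR order 2, c_2 = 0):
  (E0) gamma(0) = phi_1 gamma(1) + phi_2 gamma(2) + c_0
  (E1) gamma(1) = phi_1 gamma(0) + phi_2 gamma(1) + c_1
  (E2) gamma(2) = phi_1 gamma(1) + phi_2 gamma(0)
From (E1): gamma(1) = A gamma(0) + B with
  A = phi_1 / (1 - phi_2) = -0.103 / 0.268 = -0.384328,   B = c_1 / (1 - phi_2) = 0 / 0.268 = 0.
Insert (E2) into (E0): gamma(0) (1 - phi_2^2) = phi_1 (1 + phi_2) gamma(1) + c_0.
  phi_1 (1 + phi_2) = (-0.103)(1.732) = -0.178396,   1 - phi_2^2 = 0.464176.
Replace gamma(1) by A gamma(0) + B and collect gamma(0):
  gamma(0) [0.464176 - (-0.178396)(-0.384328)] = c_0 = 1
  gamma(0) * 0.395613 = 1
  gamma(0) = 1 / 0.395613 = 2.527721.
  gamma(1) = A gamma(0) = (-0.384328)(2.527721) = -0.971475.
Therefore gamma(1) = -0.9715 (to 4 decimal places).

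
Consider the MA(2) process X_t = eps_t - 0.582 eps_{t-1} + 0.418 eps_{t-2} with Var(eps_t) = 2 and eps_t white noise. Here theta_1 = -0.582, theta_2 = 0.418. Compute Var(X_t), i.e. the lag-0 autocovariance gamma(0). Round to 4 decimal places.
\gamma(0) = 3.0269

For an MA(q) process X_t = eps_t + sum_i theta_i eps_{t-i} with
Var(eps_t) = sigma^2, the variance is
  gamma(0) = sigma^2 * (1 + sum_i theta_i^2).
  sum_i theta_i^2 = (-0.582)^2 + (0.418)^2 = 0.338724 + 0.174724 = 0.513448.
  gamma(0) = 2 * (1 + 0.513448) = 2 * 1.513448 = 3.026896, which rounds to 3.0269.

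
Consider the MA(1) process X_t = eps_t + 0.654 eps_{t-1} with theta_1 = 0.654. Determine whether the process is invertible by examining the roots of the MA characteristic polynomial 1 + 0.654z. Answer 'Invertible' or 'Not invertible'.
\text{Invertible}

The MA(q) characteristic polynomial is P(z) = 1 + 0.654z.
Invertibility requires all roots to lie outside the unit circle, i.e. |z| > 1 for every root.
This is linear in z: 1 + (0.654) z = 0  =>  z = -1/(0.654) = -1.529052,  |z| = 1.529052.
Moduli of all roots: 1.5291.
All moduli strictly greater than 1? Yes.
Verdict: Invertible.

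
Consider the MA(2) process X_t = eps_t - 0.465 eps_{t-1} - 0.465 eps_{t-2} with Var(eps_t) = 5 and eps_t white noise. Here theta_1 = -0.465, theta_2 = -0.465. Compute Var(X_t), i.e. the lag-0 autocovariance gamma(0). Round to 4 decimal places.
\gamma(0) = 7.1623

For an MA(q) process X_t = eps_t + sum_i theta_i eps_{t-i} with
Var(eps_t) = sigma^2, the variance is
  gamma(0) = sigma^2 * (1 + sum_i theta_i^2).
  sum_i theta_i^2 = (-0.465)^2 + (-0.465)^2 = 0.216225 + 0.216225 = 0.43245.
  gamma(0) = 5 * (1 + 0.43245) = 5 * 1.43245 = 7.16225, which rounds to 7.1623.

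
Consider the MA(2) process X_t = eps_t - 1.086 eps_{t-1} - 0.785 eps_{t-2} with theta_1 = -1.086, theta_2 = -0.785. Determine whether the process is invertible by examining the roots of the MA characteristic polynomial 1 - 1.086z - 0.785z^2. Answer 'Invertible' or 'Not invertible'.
\text{Not invertible}

The MA(q) characteristic polynomial is P(z) = 1 - 1.086z - 0.785z^2.
Invertibility requires all roots to lie outside the unit circle, i.e. |z| > 1 for every root.
Set 1 + (-1.086) z + (-0.785) z^2 = 0, i.e. a z^2 + b z + c = 0 with a = -0.785, b = -1.086, c = 1.
Discriminant D = b^2 - 4ac = (-1.086)^2 - 4*(-0.785)*1 = 1.179396 - (-3.14) = 4.319396.
D >= 0, so the roots are real: z = (-b +/- sqrt(D)) / (2a) = (1.086 +/- 2.078316) / (-1.57).
  z_1 = (1.086 + 2.078316) / (-1.57) = -2.0155,   |z_1| = 2.0155.
  z_2 = (1.086 - 2.078316) / (-1.57) = 0.632,   |z_2| = 0.632.
Moduli of all roots: 2.0155, 0.6320.
All moduli strictly greater than 1? No.
Verdict: Not invertible.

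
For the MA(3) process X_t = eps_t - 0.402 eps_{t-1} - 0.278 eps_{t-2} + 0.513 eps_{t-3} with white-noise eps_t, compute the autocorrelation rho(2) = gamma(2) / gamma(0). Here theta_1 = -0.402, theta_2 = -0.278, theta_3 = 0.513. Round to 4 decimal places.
\rho(2) = -0.3224

For an MA(q) process with theta_0 = 1, the autocovariance is
  gamma(k) = sigma^2 * sum_{i=0..q-k} theta_i * theta_{i+k},
and rho(k) = gamma(k) / gamma(0). Sigma^2 cancels.
  numerator   = (1)*(-0.278) + (-0.402)*(0.513) = -0.484226.
  denominator = (1)^2 + (-0.402)^2 + (-0.278)^2 + (0.513)^2 = 1.502057.
  rho(2) = -0.484226 / 1.502057 = -0.3224.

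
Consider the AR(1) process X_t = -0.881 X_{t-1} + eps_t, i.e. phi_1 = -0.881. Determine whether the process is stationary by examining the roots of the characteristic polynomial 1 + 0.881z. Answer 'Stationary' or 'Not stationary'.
\text{Stationary}

The AR(p) characteristic polynomial is P(z) = 1 + 0.881z.
Stationarity requires all roots to lie outside the unit circle, i.e. |z| > 1 for every root.
This is linear in z: 1 + (0.881) z = 0  =>  z = -1/(0.881) = -1.135074,  |z| = 1.135074.
Moduli of all roots: 1.1351.
All moduli strictly greater than 1? Yes.
Verdict: Stationary.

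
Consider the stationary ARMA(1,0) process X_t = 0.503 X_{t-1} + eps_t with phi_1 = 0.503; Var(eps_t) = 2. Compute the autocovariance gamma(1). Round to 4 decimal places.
\gamma(1) = 1.3467

Multiply the model equation by X_{t-k} and take expectations. With theta_0 = psi_0 = 1 and psi_j the MA(infinity) weights, this gives
  gamma(k) - sum_i phi_i gamma(k-i) = c_k,
  c_k = sigma^2 * sum_{j=k..q} theta_j psi_{j-k}   (c_k = 0 for k > q),
using gamma(-m) = gamma(m).
Pure AR (q = 0): c_0 = sigma^2 = 2, c_k = 0 for k >= 1.
Equations for k = 0 and k = 1 (AR order 1):
  gamma(0) = phi_1 gamma(1) + c_0
  gamma(1) = phi_1 gamma(0) + c_1
Substituting the second into the first: gamma(0) (1 - phi_1^2) = c_0 + phi_1 c_1, so
  gamma(0) = c_0 / (1 - phi_1^2) = 2 / (1 - (0.503)^2) = 2 / 0.746991 = 2.677408.
  gamma(1) = phi_1 gamma(0) = (0.503)(2.677408) = 1.346736.
Therefore gamma(1) = 1.3467 (to 4 decimal places).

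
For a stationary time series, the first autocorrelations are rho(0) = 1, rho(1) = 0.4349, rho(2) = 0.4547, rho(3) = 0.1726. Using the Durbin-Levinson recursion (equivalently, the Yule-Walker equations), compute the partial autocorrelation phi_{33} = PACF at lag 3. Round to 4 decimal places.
\phi_{33} = -0.1420

The PACF at lag k is phi_{kk}, the last component of the solution
to the Yule-Walker system G_k phi = r_k where
  (G_k)_{ij} = rho(|i - j|), (r_k)_i = rho(i), i,j = 1..k.
Equivalently, Durbin-Levinson gives phi_{kk} iteratively:
  phi_{11} = rho(1)
  phi_{kk} = [rho(k) - sum_{j=1..k-1} phi_{k-1,j} rho(k-j)]
            / [1 - sum_{j=1..k-1} phi_{k-1,j} rho(j)],
  phi_{k,j} = phi_{k-1,j} - phi_{kk} phi_{k-1,k-j},  j = 1..k-1.
Step k = 1:
  phi_11 = rho(1) = 0.4349.
Step k = 2:
  phi_22 = [rho(2) - phi_11 rho(1)] / [1 - phi_11 rho(1)] = [0.4547 - (0.4349)(0.4349)] / [1 - (0.4349)(0.4349)]
         = 0.26556199 / 0.81086199 = 0.327506.
  Update: phi_21 = phi_11 - phi_22 phi_11 = 0.4349 - (0.327506)(0.4349) = 0.292468.
Step k = 3:
  phi_33 = [rho(3) - phi_21 rho(2) - phi_22 rho(1)] / [1 - phi_21 rho(1) - phi_22 rho(2)]
    numerator   = 0.1726 - (0.292468)(0.4547) - (0.327506)(0.4349) = -0.10281734
    denominator = 1 - (0.292468)(0.4349) - (0.327506)(0.4547) = 0.7238889
  phi_33 = -0.10281734 / 0.7238889 = -0.142.
Therefore phi_{33} = -0.1420.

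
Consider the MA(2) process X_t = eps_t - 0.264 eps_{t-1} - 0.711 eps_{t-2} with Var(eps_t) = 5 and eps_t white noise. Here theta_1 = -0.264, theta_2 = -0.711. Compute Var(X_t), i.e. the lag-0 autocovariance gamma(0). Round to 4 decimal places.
\gamma(0) = 7.8761

For an MA(q) process X_t = eps_t + sum_i theta_i eps_{t-i} with
Var(eps_t) = sigma^2, the variance is
  gamma(0) = sigma^2 * (1 + sum_i theta_i^2).
  sum_i theta_i^2 = (-0.264)^2 + (-0.711)^2 = 0.069696 + 0.505521 = 0.575217.
  gamma(0) = 5 * (1 + 0.575217) = 5 * 1.575217 = 7.876085, which rounds to 7.8761.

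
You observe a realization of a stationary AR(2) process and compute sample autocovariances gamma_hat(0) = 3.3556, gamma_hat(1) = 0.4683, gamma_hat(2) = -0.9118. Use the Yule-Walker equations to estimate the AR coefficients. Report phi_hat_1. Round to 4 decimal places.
\hat\phi_{1} = 0.1810

The Yule-Walker equations for an AR(p) process read, in matrix form,
  Gamma_p phi = r_p,   with   (Gamma_p)_{ij} = gamma(|i - j|),
                       (r_p)_i = gamma(i),   i,j = 1..p.
Substitute the sample gammas (Toeplitz matrix and right-hand side of size 2):
  Gamma_p = [[3.3556, 0.4683], [0.4683, 3.3556]]
  r_p     = [0.4683, -0.9118]
Written out:
  3.3556 phi_1 + 0.4683 phi_2 = 0.4683
  0.4683 phi_1 + 3.3556 phi_2 = -0.9118
Solve by Cramer's rule:
  det = gamma(0)^2 - gamma(1)^2 = (3.3556)^2 - (0.4683)^2 = 11.26005136 - 0.21930489 = 11.04074647
  phi_hat_1 = [gamma(1) gamma(0) - gamma(1) gamma(2)] / det = [(0.4683)(3.3556) - (0.4683)(-0.9118)] / 11.04074647 = 1.99842342 / 11.04074647 = 0.181
  phi_hat_2 = [gamma(0) gamma(2) - gamma(1)^2] / det = [(3.3556)(-0.9118) - (0.4683)^2] / 11.04074647 = -3.27894097 / 11.04074647 = -0.297
So phi_hat = [0.1810, -0.2970].
Therefore phi_hat_1 = 0.1810.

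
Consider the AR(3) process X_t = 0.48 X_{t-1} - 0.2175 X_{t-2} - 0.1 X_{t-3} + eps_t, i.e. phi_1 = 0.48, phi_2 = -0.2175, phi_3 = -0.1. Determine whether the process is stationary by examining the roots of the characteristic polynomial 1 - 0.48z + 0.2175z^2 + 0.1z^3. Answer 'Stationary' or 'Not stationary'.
\text{Stationary}

The AR(p) characteristic polynomial is P(z) = 1 - 0.48z + 0.2175z^2 + 0.1z^3.
Stationarity requires all roots to lie outside the unit circle, i.e. |z| > 1 for every root.
Degree 3: look for a simple real root z0 first, then factor out (1 - z/z0) and solve the remaining quadratic.
Testing z0 = -4: P(-4) = 1 + (-0.48)(-4) + (0.2175)(-4)^2 + (0.1)(-4)^3
  = 1 + (1.92) + (3.48) + (-6.4) = 0.  So z_0 = -4 is a root, |z_0| = 4.
Divide out the factor (1 + 0.25 z) = (1 - z/z0) (since 1/z0 = -0.25):
  P(z) = (1 + 0.25 z)(1 + (-0.73) z + (0.4) z^2)
  [check: z-coef -0.73 - (-0.25) = -0.48; z^2-coef 0.4 - (-0.25)(-0.73) = 0.2175; z^3-coef -(-0.25)(0.4) = 0.1.]
Remaining roots from the quadratic factor 1 + (-0.73) z + (0.4) z^2:
  Set 1 + (-0.73) z + (0.4) z^2 = 0, i.e. a z^2 + b z + c = 0 with a = 0.4, b = -0.73, c = 1.
  Discriminant D = b^2 - 4ac = (-0.73)^2 - 4*(0.4)*1 = 0.5329 - (1.6) = -1.0671.
  D < 0, so the roots are the complex-conjugate pair z = (-b +/- i sqrt(-D)) / (2a) = 0.9125 +/- 1.2913i.
  For a conjugate pair |z|^2 = z * conj(z) = (product of roots) = c/a = 1/(0.4) = 2.5, so |z| = sqrt(2.5) = 1.5811 for both roots.
Moduli of all roots: 4.0000, 1.5811, 1.5811.
All moduli strictly greater than 1? Yes.
Verdict: Stationary.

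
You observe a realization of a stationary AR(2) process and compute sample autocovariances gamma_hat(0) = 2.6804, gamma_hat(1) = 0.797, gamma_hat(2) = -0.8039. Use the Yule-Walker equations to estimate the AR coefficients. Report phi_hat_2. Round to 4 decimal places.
\hat\phi_{2} = -0.4260

The Yule-Walker equations for an AR(p) process read, in matrix form,
  Gamma_p phi = r_p,   with   (Gamma_p)_{ij} = gamma(|i - j|),
                       (r_p)_i = gamma(i),   i,j = 1..p.
Substitute the sample gammas (Toeplitz matrix and right-hand side of size 2):
  Gamma_p = [[2.6804, 0.797], [0.797, 2.6804]]
  r_p     = [0.797, -0.8039]
Written out:
  2.6804 phi_1 + 0.797 phi_2 = 0.797
  0.797 phi_1 + 2.6804 phi_2 = -0.8039
Solve by Cramer's rule:
  det = gamma(0)^2 - gamma(1)^2 = (2.6804)^2 - (0.797)^2 = 7.18454416 - 0.635209 = 6.54933516
  phi_hat_1 = [gamma(1) gamma(0) - gamma(1) gamma(2)] / det = [(0.797)(2.6804) - (0.797)(-0.8039)] / 6.54933516 = 2.7769871 / 6.54933516 = 0.424
  phi_hat_2 = [gamma(0) gamma(2) - gamma(1)^2] / det = [(2.6804)(-0.8039) - (0.797)^2] / 6.54933516 = -2.78998256 / 6.54933516 = -0.426
So phi_hat = [0.4240, -0.4260].
Therefore phi_hat_2 = -0.4260.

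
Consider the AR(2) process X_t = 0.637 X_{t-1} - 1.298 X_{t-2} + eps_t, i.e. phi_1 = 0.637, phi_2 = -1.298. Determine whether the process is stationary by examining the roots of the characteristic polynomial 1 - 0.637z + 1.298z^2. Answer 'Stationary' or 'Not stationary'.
\text{Not stationary}

The AR(p) characteristic polynomial is P(z) = 1 - 0.637z + 1.298z^2.
Stationarity requires all roots to lie outside the unit circle, i.e. |z| > 1 for every root.
Set 1 + (-0.637) z + (1.298) z^2 = 0, i.e. a z^2 + b z + c = 0 with a = 1.298, b = -0.637, c = 1.
Discriminant D = b^2 - 4ac = (-0.637)^2 - 4*(1.298)*1 = 0.405769 - (5.192) = -4.786231.
D < 0, so the roots are the complex-conjugate pair z = (-b +/- i sqrt(-D)) / (2a) = 0.2454 +/- 0.8427i.
For a conjugate pair |z|^2 = z * conj(z) = (product of roots) = c/a = 1/(1.298) = 0.770416, so |z| = sqrt(0.770416) = 0.8777 for both roots.
Moduli of all roots: 0.8777, 0.8777.
All moduli strictly greater than 1? No.
Verdict: Not stationary.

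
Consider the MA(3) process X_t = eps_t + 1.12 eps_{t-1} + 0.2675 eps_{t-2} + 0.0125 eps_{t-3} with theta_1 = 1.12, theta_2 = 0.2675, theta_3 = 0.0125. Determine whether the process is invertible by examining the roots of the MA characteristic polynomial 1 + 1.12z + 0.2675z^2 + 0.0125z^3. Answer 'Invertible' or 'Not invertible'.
\text{Invertible}

The MA(q) characteristic polynomial is P(z) = 1 + 1.12z + 0.2675z^2 + 0.0125z^3.
Invertibility requires all roots to lie outside the unit circle, i.e. |z| > 1 for every root.
Degree 3: look for a simple real root z0 first, then factor out (1 - z/z0) and solve the remaining quadratic.
Testing z0 = -4: P(-4) = 1 + (1.12)(-4) + (0.2675)(-4)^2 + (0.0125)(-4)^3
  = 1 + (-4.48) + (4.28) + (-0.8) = 0.  So z_0 = -4 is a root, |z_0| = 4.
Divide out the factor (1 + 0.25 z) = (1 - z/z0) (since 1/z0 = -0.25):
  P(z) = (1 + 0.25 z)(1 + (0.87) z + (0.05) z^2)
  [check: z-coef 0.87 - (-0.25) = 1.12; z^2-coef 0.05 - (-0.25)(0.87) = 0.2675; z^3-coef -(-0.25)(0.05) = 0.0125.]
Remaining roots from the quadratic factor 1 + (0.87) z + (0.05) z^2:
  Set 1 + (0.87) z + (0.05) z^2 = 0, i.e. a z^2 + b z + c = 0 with a = 0.05, b = 0.87, c = 1.
  Discriminant D = b^2 - 4ac = (0.87)^2 - 4*(0.05)*1 = 0.7569 - (0.2) = 0.5569.
  D >= 0, so the roots are real: z = (-b +/- sqrt(D)) / (2a) = (-0.87 +/- 0.746257) / (0.1).
    z_1 = (-0.87 + 0.746257) / (0.1) = -1.2374,   |z_1| = 1.2374.
    z_2 = (-0.87 - 0.746257) / (0.1) = -16.1626,   |z_2| = 16.1626.
Moduli of all roots: 4.0000, 1.2374, 16.1626.
All moduli strictly greater than 1? Yes.
Verdict: Invertible.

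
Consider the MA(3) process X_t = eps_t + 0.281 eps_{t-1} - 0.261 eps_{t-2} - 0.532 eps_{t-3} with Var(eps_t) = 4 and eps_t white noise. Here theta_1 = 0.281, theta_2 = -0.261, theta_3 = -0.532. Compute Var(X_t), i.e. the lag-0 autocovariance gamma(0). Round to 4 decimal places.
\gamma(0) = 5.7204

For an MA(q) process X_t = eps_t + sum_i theta_i eps_{t-i} with
Var(eps_t) = sigma^2, the variance is
  gamma(0) = sigma^2 * (1 + sum_i theta_i^2).
  sum_i theta_i^2 = (0.281)^2 + (-0.261)^2 + (-0.532)^2 = 0.078961 + 0.068121 + 0.283024 = 0.430106.
  gamma(0) = 4 * (1 + 0.430106) = 4 * 1.430106 = 5.720424, which rounds to 5.7204.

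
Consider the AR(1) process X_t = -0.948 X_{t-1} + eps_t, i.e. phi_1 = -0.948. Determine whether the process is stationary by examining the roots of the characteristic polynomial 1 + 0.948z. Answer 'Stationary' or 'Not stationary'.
\text{Stationary}

The AR(p) characteristic polynomial is P(z) = 1 + 0.948z.
Stationarity requires all roots to lie outside the unit circle, i.e. |z| > 1 for every root.
This is linear in z: 1 + (0.948) z = 0  =>  z = -1/(0.948) = -1.054852,  |z| = 1.054852.
Moduli of all roots: 1.0549.
All moduli strictly greater than 1? Yes.
Verdict: Stationary.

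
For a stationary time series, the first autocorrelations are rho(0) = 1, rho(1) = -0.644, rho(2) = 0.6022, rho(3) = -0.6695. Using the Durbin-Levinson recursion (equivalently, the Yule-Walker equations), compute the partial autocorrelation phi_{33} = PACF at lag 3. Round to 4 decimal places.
\phi_{33} = -0.3801

The PACF at lag k is phi_{kk}, the last component of the solution
to the Yule-Walker system G_k phi = r_k where
  (G_k)_{ij} = rho(|i - j|), (r_k)_i = rho(i), i,j = 1..k.
Equivalently, Durbin-Levinson gives phi_{kk} iteratively:
  phi_{11} = rho(1)
  phi_{kk} = [rho(k) - sum_{j=1..k-1} phi_{k-1,j} rho(k-j)]
            / [1 - sum_{j=1..k-1} phi_{k-1,j} rho(j)],
  phi_{k,j} = phi_{k-1,j} - phi_{kk} phi_{k-1,k-j},  j = 1..k-1.
Step k = 1:
  phi_11 = rho(1) = -0.644.
Step k = 2:
  phi_22 = [rho(2) - phi_11 rho(1)] / [1 - phi_11 rho(1)] = [0.6022 - (-0.644)(-0.644)] / [1 - (-0.644)(-0.644)]
         = 0.187464 / 0.585264 = 0.320307.
  Update: phi_21 = phi_11 - phi_22 phi_11 = -0.644 - (0.320307)(-0.644) = -0.437722.
Step k = 3:
  phi_33 = [rho(3) - phi_21 rho(2) - phi_22 rho(1)] / [1 - phi_21 rho(1) - phi_22 rho(2)]
    numerator   = -0.6695 - (-0.437722)(0.6022) - (0.320307)(-0.644) = -0.199626
    denominator = 1 - (-0.437722)(-0.644) - (0.320307)(0.6022) = 0.52521802
  phi_33 = -0.199626 / 0.52521802 = -0.3801.
Therefore phi_{33} = -0.3801.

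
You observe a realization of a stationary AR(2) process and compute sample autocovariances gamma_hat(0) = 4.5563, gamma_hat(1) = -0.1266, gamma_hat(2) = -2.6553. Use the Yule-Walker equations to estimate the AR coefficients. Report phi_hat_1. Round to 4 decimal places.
\hat\phi_{1} = -0.0440

The Yule-Walker equations for an AR(p) process read, in matrix form,
  Gamma_p phi = r_p,   with   (Gamma_p)_{ij} = gamma(|i - j|),
                       (r_p)_i = gamma(i),   i,j = 1..p.
Substitute the sample gammas (Toeplitz matrix and right-hand side of size 2):
  Gamma_p = [[4.5563, -0.1266], [-0.1266, 4.5563]]
  r_p     = [-0.1266, -2.6553]
Written out:
  4.5563 phi_1 - 0.1266 phi_2 = -0.1266
  -0.1266 phi_1 + 4.5563 phi_2 = -2.6553
Solve by Cramer's rule:
  det = gamma(0)^2 - gamma(1)^2 = (4.5563)^2 - (-0.1266)^2 = 20.75986969 - 0.01602756 = 20.74384213
  phi_hat_1 = [gamma(1) gamma(0) - gamma(1) gamma(2)] / det = [(-0.1266)(4.5563) - (-0.1266)(-2.6553)] / 20.74384213 = -0.91298856 / 20.74384213 = -0.044
  phi_hat_2 = [gamma(0) gamma(2) - gamma(1)^2] / det = [(4.5563)(-2.6553) - (-0.1266)^2] / 20.74384213 = -12.11437095 / 20.74384213 = -0.584
So phi_hat = [-0.0440, -0.5840].
Therefore phi_hat_1 = -0.0440.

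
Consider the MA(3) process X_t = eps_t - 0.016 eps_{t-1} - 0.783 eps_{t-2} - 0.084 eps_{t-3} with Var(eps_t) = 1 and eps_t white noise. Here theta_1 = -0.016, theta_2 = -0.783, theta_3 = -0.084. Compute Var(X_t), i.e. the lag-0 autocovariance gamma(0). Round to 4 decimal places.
\gamma(0) = 1.6204

For an MA(q) process X_t = eps_t + sum_i theta_i eps_{t-i} with
Var(eps_t) = sigma^2, the variance is
  gamma(0) = sigma^2 * (1 + sum_i theta_i^2).
  sum_i theta_i^2 = (-0.016)^2 + (-0.783)^2 + (-0.084)^2 = 0.000256 + 0.613089 + 0.007056 = 0.620401.
  gamma(0) = 1 * (1 + 0.620401) = 1 * 1.620401 = 1.620401, which rounds to 1.6204.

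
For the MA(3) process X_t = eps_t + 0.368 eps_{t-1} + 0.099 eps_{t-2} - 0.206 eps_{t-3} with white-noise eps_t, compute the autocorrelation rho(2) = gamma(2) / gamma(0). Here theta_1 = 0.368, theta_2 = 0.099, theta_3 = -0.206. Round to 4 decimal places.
\rho(2) = 0.0195

For an MA(q) process with theta_0 = 1, the autocovariance is
  gamma(k) = sigma^2 * sum_{i=0..q-k} theta_i * theta_{i+k},
and rho(k) = gamma(k) / gamma(0). Sigma^2 cancels.
  numerator   = (1)*(0.099) + (0.368)*(-0.206) = 0.023192.
  denominator = (1)^2 + (0.368)^2 + (0.099)^2 + (-0.206)^2 = 1.187661.
  rho(2) = 0.023192 / 1.187661 = 0.0195.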